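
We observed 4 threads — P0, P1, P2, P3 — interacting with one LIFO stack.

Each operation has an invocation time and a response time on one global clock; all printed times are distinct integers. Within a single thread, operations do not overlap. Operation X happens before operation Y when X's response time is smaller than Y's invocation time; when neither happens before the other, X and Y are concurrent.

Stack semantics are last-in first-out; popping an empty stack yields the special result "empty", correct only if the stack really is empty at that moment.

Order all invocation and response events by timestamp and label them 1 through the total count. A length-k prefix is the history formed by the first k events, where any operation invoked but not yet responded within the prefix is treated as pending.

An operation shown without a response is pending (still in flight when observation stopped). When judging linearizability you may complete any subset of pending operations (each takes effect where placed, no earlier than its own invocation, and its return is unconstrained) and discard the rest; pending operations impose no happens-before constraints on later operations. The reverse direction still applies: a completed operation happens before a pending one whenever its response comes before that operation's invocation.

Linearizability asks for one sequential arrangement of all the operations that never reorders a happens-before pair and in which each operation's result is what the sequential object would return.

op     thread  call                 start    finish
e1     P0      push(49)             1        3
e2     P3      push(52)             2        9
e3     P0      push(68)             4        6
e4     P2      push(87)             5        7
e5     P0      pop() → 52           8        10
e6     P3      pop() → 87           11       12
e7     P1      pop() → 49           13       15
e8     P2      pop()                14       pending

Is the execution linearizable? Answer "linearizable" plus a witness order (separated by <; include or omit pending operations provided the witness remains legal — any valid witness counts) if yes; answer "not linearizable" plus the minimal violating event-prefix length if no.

linearizable — witness: e1 < e3 < e4 < e2 < e5 < e6 < e8 < e7

after step 1 (e1 push(49)): stack <49>
after step 2 (e3 push(68)): stack <49,68>
after step 3 (e4 push(87)): stack <49,68,87>
after step 4 (e2 push(52)): stack <49,68,87,52>
after step 5 (e5 pop() → 52): stack <49,68,87>
after step 6 (e6 pop() → 87): stack <49,68>
after step 7 (e8 pop() (pending, included)): stack <49>
after step 8 (e7 pop() → 49): stack <>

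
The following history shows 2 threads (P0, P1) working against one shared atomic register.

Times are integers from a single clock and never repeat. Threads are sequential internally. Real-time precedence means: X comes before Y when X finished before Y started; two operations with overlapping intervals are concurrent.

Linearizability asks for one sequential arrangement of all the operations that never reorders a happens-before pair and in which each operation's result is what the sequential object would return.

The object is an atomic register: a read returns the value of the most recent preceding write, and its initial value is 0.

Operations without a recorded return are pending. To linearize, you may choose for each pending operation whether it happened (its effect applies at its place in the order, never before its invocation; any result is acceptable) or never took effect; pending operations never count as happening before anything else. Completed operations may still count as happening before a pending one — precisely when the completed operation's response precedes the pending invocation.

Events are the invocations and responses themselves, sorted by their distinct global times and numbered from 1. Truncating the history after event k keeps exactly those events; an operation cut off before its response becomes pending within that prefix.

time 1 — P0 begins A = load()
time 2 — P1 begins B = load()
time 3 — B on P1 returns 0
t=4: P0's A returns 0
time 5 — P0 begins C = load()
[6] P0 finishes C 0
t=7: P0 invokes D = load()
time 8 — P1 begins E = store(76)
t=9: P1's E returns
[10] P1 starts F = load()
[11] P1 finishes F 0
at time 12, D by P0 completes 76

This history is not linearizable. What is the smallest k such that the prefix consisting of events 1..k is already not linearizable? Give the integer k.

events 1..10 are linearizable; a witness order is A, B, C, D, E:
after step 1 (A load() → 0): value 0
after step 2 (B load() → 0): value 0
after step 3 (C load() → 0): value 0
after step 4 (D load() (pending, included)): value 0
after step 5 (E store(76)): value 76
with event 11 included (F responding at time 11), all real-time-consistent orders fail
include/drop combinations of the 1 pending operation (D) were all tried; none helps
take A, B, C, E, F (pending dropped): step 5 already fails, because F load() → 0 cannot occur there
take B, A, C, E, F (pending dropped): step 5 already fails, because F load() → 0 cannot occur there

11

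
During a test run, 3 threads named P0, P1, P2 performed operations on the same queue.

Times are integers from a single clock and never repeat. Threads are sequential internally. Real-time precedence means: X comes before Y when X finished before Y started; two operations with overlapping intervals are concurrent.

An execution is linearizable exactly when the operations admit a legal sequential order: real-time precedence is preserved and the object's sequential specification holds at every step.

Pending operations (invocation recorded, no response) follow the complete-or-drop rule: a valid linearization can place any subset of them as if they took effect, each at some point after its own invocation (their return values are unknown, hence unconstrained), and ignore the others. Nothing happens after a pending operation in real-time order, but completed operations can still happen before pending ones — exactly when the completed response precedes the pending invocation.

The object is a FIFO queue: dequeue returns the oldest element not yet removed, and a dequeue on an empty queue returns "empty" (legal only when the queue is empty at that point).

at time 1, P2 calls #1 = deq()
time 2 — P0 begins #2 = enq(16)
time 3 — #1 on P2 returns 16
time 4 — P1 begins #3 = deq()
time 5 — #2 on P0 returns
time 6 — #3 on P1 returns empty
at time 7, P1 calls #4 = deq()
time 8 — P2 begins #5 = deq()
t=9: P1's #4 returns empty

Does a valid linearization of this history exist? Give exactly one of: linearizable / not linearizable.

linearizable

witness order: #2, #1, #3, #4
step 1: #2 enq(16) — queue <16>
step 2: #1 deq() → 16 — queue <>
step 3: #3 deq() → empty — queue <>
step 4: #4 deq() → empty — queue <>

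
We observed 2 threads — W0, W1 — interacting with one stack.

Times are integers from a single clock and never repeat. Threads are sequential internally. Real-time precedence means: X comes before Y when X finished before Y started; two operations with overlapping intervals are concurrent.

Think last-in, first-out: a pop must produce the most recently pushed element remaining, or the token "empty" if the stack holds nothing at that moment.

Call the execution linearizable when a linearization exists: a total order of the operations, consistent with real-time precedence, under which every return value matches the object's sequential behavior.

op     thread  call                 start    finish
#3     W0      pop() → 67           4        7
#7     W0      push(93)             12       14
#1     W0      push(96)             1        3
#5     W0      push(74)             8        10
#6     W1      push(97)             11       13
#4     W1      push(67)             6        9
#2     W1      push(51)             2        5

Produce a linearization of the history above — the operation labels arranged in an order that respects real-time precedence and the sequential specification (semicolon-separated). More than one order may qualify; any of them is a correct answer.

after step 1 (#1 push(96)): stack <96>
after step 2 (#2 push(51)): stack <96,51>
after step 3 (#4 push(67)): stack <96,51,67>
after step 4 (#3 pop() → 67): stack <96,51>
after step 5 (#5 push(74)): stack <96,51,74>
after step 6 (#6 push(97)): stack <96,51,74,97>
after step 7 (#7 push(93)): stack <96,51,74,97,93>

#1; #2; #4; #3; #5; #6; #7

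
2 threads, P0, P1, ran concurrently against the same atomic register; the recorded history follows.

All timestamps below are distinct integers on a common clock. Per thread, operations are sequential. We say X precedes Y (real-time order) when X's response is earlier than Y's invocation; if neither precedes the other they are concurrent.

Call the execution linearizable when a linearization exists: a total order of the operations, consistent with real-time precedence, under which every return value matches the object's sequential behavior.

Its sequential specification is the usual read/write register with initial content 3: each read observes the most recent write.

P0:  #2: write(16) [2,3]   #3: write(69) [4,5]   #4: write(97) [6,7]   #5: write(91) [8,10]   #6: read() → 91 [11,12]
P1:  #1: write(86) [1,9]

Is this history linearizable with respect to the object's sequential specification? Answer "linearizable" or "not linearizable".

linearizable

a witness: #1, #2, #3, #4, #5, #6
1. #1 write(86), leaving value 86
2. #2 write(16), leaving value 16
3. #3 write(69), leaving value 69
4. #4 write(97), leaving value 97
5. #5 write(91), leaving value 91
6. #6 read() → 91, leaving value 91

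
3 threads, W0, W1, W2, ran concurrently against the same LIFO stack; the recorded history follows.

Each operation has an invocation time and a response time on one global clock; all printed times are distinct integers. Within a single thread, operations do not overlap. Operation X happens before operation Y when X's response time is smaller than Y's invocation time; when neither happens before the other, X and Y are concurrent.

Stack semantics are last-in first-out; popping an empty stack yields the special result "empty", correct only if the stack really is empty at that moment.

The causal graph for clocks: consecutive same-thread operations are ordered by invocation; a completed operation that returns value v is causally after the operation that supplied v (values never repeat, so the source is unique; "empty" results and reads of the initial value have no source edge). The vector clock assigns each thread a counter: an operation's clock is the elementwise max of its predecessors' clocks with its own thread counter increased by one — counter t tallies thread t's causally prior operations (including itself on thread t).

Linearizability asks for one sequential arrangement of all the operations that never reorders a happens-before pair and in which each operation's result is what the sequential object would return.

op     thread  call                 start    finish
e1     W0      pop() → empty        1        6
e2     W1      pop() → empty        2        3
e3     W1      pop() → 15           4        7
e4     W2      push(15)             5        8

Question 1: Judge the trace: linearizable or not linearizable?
a witness: e1, e2, e4, e3
step 1: e1 pop() → empty — stack <>
step 2: e2 pop() → empty — stack <>
step 3: e4 push(15) — stack <15>
step 4: e3 pop() → 15 — stack <>

linearizable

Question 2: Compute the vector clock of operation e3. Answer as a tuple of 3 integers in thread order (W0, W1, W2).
VC(e4, invoked at 5): no causal predecessors; +1 on W2 → (0, 0, 1)
VC(e2, invoked at 2): no causal predecessors; +1 on W1 → (0, 1, 0)
VC(e1, invoked at 1): no causal predecessors; +1 on W0 → (1, 0, 0)
invoked at 4, e3 merges VC(e2)=(0, 1, 0), VC(e4)=(0, 0, 1) and bumps W1's slot → (0, 2, 1)
target: VC(e3) = (0, 2, 1)

(0, 2, 1)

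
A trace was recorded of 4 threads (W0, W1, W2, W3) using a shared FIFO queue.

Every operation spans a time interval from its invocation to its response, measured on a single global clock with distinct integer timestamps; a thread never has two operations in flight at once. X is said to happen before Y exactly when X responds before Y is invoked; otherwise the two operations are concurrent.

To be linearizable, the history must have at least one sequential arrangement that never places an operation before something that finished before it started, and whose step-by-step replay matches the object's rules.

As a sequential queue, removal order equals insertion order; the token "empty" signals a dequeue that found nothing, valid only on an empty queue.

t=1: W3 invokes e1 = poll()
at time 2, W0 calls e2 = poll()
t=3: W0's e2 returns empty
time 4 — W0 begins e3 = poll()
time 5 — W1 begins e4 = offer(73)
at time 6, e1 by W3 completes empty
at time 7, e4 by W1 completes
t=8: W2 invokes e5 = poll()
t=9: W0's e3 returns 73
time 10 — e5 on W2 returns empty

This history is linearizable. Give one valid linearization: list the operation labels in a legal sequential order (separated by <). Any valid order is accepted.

1. e1 poll() → empty, leaving queue <>
2. e2 poll() → empty, leaving queue <>
3. e4 offer(73), leaving queue <73>
4. e3 poll() → 73, leaving queue <>
5. e5 poll() → empty, leaving queue <>

e1 < e2 < e4 < e3 < e5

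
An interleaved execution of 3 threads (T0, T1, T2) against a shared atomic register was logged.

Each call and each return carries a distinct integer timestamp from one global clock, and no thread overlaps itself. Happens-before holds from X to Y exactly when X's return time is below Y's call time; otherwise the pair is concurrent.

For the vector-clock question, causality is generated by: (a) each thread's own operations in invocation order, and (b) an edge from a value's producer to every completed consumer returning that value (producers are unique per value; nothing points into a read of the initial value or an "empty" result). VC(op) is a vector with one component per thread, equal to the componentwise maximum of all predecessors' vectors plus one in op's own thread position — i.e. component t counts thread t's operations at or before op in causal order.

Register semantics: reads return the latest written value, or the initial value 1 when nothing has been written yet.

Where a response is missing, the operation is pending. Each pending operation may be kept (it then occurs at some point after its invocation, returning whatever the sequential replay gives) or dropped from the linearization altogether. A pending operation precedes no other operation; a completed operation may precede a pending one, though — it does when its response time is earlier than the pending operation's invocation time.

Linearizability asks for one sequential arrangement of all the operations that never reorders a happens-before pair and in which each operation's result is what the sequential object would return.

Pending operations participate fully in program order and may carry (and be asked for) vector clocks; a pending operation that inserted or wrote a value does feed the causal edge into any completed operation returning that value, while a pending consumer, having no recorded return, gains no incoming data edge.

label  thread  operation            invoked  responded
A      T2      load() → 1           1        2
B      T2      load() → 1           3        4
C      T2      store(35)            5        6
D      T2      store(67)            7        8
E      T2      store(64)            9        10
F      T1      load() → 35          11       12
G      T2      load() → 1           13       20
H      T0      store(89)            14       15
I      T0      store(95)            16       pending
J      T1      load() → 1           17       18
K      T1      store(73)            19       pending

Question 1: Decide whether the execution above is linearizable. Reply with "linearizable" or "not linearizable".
not linearizable

already the first 12 events (up to F's response at time 12) admit no linearization; the first 11 still do
the sole real-time-consistent order of 6 completed operations fails the atomic register replay
sample order A, B, C, D, E, F stalls at step 6 — F load() → 35 has no legal effect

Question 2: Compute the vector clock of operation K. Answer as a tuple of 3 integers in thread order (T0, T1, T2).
(0, 3, 3)

root op A, invoked 1: fresh clock plus T2's own tick → (0, 0, 1)
root op H, invoked 14: fresh clock plus T0's own tick → (1, 0, 0)
B, invoked 3, takes VC(A)=(0, 0, 1) under max, adds 1 for T2 → (0, 0, 2)
I, invoked 16, takes VC(H)=(1, 0, 0) under max, adds 1 for T0 → (2, 0, 0)
C, invoked 5, takes VC(B)=(0, 0, 2) under max, adds 1 for T2 → (0, 0, 3)
D, invoked 7, takes VC(C)=(0, 0, 3) under max, adds 1 for T2 → (0, 0, 4)
F, invoked 11, takes VC(C)=(0, 0, 3) under max, adds 1 for T1 → (0, 1, 3)
E, invoked 9, takes VC(D)=(0, 0, 4) under max, adds 1 for T2 → (0, 0, 5)
J, invoked 17, takes VC(F)=(0, 1, 3) under max, adds 1 for T1 → (0, 2, 3)
G, invoked 13, takes VC(E)=(0, 0, 5) under max, adds 1 for T2 → (0, 0, 6)
K, invoked 19, takes VC(J)=(0, 2, 3) under max, adds 1 for T1 → (0, 3, 3)
target: VC(K) = (0, 3, 3)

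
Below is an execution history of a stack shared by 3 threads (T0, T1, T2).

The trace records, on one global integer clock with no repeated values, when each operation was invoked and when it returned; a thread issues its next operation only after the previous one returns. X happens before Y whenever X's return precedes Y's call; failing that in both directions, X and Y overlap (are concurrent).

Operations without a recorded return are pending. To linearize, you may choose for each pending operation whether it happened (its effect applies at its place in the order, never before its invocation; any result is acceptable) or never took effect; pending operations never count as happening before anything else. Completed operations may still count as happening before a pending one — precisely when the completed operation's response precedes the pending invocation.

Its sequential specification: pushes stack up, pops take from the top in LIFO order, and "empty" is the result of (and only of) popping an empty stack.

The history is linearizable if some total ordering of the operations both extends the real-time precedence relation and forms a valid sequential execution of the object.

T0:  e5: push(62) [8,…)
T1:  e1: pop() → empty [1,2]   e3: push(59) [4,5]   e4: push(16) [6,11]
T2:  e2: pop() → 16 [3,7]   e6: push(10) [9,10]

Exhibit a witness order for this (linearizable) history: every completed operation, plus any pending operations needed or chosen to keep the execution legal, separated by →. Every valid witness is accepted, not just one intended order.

e1 → e3 → e4 → e2 → e5 → e6

1. e1 pop() → empty, leaving stack <>
2. e3 push(59), leaving stack <59>
3. e4 push(16), leaving stack <59,16>
4. e2 pop() → 16, leaving stack <59>
5. e5 push(62) (pending, included), leaving stack <59,62>
6. e6 push(10), leaving stack <59,62,10>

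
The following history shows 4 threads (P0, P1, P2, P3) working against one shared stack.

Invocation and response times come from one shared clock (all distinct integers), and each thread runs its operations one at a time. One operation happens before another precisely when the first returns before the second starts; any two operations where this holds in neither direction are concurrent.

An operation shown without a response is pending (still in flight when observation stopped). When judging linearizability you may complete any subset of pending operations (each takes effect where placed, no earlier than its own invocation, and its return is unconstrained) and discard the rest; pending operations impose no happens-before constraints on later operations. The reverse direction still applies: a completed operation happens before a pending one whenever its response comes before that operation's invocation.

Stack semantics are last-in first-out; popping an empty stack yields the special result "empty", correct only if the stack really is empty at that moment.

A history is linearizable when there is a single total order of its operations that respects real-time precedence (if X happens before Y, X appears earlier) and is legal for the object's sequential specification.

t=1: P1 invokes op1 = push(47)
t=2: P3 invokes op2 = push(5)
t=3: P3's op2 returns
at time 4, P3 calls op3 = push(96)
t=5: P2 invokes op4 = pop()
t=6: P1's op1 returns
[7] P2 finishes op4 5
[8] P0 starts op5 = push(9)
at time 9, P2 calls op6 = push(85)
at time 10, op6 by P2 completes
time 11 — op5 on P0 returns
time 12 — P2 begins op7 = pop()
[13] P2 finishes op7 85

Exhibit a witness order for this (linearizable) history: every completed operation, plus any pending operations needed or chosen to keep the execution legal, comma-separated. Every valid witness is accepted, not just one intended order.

op1, op2, op4, op3, op5, op6, op7

after step 1 (op1 push(47)): stack <47>
after step 2 (op2 push(5)): stack <47,5>
after step 3 (op4 pop() → 5): stack <47>
after step 4 (op3 push(96) (pending, included)): stack <47,96>
after step 5 (op5 push(9)): stack <47,96,9>
after step 6 (op6 push(85)): stack <47,96,9,85>
after step 7 (op7 pop() → 85): stack <47,96,9>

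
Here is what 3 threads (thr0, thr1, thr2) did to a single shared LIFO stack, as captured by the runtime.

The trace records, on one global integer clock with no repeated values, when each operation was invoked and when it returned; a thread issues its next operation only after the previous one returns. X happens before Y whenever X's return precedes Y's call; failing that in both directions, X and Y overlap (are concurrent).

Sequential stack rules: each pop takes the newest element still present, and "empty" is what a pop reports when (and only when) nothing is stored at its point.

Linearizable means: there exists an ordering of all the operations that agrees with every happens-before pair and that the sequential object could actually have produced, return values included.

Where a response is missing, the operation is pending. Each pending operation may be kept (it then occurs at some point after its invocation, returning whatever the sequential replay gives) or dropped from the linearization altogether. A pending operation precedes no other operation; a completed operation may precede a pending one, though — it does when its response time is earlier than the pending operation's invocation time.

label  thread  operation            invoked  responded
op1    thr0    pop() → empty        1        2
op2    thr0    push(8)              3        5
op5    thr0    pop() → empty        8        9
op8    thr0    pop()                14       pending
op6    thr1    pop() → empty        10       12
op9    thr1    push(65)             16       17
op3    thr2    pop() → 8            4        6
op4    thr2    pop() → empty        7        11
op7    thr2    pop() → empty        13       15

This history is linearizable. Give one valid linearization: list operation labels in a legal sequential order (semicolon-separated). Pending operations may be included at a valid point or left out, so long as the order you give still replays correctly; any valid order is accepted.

op1; op2; op3; op4; op5; op6; op7; op8; op9

after step 1 (op1 pop() → empty): stack <>
after step 2 (op2 push(8)): stack <8>
after step 3 (op3 pop() → 8): stack <>
after step 4 (op4 pop() → empty): stack <>
after step 5 (op5 pop() → empty): stack <>
after step 6 (op6 pop() → empty): stack <>
after step 7 (op7 pop() → empty): stack <>
after step 8 (op8 pop() (pending, included)): stack <>
after step 9 (op9 push(65)): stack <65>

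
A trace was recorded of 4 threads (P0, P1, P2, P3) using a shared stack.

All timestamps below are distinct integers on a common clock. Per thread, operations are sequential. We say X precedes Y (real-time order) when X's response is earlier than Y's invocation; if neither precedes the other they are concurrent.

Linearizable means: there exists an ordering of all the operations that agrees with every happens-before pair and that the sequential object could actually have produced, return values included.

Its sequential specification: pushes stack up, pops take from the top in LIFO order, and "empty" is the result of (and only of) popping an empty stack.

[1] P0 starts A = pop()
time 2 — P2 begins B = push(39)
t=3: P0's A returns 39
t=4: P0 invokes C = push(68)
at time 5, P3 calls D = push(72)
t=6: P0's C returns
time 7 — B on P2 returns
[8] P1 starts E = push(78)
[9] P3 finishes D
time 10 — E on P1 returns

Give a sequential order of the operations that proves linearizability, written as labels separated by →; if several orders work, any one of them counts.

B → A → C → D → E

1. B push(39), leaving stack <39>
2. A pop() → 39, leaving stack <>
3. C push(68), leaving stack <68>
4. D push(72), leaving stack <68,72>
5. E push(78), leaving stack <68,72,78>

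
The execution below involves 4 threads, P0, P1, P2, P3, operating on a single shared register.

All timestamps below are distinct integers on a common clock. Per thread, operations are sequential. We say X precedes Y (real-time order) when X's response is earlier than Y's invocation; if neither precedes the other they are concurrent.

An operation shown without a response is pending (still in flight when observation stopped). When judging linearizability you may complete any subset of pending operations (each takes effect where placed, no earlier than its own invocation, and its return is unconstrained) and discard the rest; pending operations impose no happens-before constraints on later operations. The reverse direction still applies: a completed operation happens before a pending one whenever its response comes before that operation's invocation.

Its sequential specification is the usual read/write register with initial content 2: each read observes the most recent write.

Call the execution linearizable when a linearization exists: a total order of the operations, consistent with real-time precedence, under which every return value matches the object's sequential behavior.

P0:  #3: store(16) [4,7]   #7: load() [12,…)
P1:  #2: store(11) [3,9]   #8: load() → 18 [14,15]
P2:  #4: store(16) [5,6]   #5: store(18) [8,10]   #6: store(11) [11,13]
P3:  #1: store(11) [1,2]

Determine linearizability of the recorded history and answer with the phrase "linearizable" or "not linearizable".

already the first 15 events (up to #8's response at time 15) admit no linearization; the first 14 still do
no legal order exists: 8 real-time-consistent candidates over 7 completed register operations, all rejected
include/drop combinations of the 1 pending operation (#7) were all tried; none helps
for example #1, #2, #3, #4, #5, #6, #8 (pending dropped) fails at step 7: #8 load() → 18 is not legal there
for example #1, #2, #4, #3, #5, #6, #8 (pending dropped) fails at step 7: #8 load() → 18 is not legal there

not linearizable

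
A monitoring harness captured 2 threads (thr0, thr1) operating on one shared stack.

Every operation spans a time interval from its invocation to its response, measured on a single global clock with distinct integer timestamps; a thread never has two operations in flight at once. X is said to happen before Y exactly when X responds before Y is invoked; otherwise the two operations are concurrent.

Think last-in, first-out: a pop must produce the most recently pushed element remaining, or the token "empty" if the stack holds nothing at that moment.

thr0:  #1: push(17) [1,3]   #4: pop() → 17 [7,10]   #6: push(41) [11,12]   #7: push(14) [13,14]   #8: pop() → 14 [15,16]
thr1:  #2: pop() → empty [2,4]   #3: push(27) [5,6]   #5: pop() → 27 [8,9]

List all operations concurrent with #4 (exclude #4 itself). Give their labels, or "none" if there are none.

#5

overlap test against #4 [7,10]: concurrent iff the interval meets 7..10
#1 [1,3]: before
#2 [2,4]: before
#3 [5,6]: before
#5 [8,9]: concurrent
#6 [11,12]: after
#7 [13,14]: after
#8 [15,16]: after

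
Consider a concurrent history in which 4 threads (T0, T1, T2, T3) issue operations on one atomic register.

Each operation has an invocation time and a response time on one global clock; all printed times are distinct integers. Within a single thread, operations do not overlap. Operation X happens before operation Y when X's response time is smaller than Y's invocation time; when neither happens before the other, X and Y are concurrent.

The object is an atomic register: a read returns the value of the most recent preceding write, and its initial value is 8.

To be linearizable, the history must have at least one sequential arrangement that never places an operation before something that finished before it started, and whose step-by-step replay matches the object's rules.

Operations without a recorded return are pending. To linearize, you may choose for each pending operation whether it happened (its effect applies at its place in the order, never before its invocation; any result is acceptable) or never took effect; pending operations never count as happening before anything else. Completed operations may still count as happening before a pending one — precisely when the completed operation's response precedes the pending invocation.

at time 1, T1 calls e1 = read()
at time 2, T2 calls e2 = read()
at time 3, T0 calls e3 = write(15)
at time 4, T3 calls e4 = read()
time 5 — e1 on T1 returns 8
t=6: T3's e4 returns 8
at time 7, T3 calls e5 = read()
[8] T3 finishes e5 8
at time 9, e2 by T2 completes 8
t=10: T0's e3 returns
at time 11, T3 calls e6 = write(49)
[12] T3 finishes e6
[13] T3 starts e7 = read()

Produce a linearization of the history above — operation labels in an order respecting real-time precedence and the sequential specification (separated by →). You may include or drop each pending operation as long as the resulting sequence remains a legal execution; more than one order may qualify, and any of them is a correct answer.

step 1: e1 read() → 8 — value 8
step 2: e2 read() → 8 — value 8
step 3: e4 read() → 8 — value 8
step 4: e5 read() → 8 — value 8
step 5: e3 write(15) — value 15
step 6: e6 write(49) — value 49

e1 → e2 → e4 → e5 → e3 → e6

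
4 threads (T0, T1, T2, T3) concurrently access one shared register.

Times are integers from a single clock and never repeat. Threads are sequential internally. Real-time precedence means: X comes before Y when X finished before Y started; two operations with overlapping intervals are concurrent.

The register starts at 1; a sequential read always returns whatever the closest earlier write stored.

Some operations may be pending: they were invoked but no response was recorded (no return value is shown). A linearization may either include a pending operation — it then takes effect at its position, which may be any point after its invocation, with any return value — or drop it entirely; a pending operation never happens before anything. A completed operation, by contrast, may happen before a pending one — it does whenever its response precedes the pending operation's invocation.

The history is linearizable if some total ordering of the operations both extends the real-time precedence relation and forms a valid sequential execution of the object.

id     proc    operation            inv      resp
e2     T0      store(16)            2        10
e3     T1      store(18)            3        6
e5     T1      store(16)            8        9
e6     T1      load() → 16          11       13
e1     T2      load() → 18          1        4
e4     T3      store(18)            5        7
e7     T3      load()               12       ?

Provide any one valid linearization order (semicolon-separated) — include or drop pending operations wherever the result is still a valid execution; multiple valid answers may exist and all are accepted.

e2; e3; e1; e4; e5; e6

after step 1 (e2 store(16)): value 16
after step 2 (e3 store(18)): value 18
after step 3 (e1 load() → 18): value 18
after step 4 (e4 store(18)): value 18
after step 5 (e5 store(16)): value 16
after step 6 (e6 load() → 16): value 16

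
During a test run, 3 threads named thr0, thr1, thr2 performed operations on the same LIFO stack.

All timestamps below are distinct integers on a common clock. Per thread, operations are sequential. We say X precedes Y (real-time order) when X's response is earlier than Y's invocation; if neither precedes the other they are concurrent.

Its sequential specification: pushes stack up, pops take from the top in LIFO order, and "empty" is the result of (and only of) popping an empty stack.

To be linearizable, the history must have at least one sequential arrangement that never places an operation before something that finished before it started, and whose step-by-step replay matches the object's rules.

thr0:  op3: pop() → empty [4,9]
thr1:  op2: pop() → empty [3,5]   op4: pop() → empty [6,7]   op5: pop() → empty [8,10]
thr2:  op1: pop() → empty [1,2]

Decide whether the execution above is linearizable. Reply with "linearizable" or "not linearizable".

one valid linearization: op1, op2, op3, op4, op5
step 1: op1 pop() → empty — stack <>
step 2: op2 pop() → empty — stack <>
step 3: op3 pop() → empty — stack <>
step 4: op4 pop() → empty — stack <>
step 5: op5 pop() → empty — stack <>

linearizable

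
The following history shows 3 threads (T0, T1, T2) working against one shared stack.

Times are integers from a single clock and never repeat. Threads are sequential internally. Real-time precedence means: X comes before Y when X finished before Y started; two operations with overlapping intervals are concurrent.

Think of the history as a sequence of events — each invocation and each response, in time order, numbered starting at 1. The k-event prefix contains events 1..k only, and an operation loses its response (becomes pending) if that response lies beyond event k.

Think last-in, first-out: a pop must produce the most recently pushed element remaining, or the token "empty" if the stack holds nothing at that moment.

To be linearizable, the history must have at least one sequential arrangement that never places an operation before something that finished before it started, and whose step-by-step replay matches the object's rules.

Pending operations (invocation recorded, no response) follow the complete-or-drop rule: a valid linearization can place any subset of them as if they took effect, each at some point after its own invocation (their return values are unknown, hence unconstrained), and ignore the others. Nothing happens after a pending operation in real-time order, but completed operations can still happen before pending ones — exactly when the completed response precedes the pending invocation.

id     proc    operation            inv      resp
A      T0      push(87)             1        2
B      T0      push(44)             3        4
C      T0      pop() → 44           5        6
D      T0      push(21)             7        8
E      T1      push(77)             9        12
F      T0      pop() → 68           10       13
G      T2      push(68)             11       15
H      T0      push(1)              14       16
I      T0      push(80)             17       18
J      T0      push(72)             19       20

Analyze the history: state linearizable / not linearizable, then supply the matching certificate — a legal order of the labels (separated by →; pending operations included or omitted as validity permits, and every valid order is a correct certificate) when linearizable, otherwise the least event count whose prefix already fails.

linearizable — witness: A → B → C → D → E → G → F → H → I → J

1. A push(87), leaving stack <87>
2. B push(44), leaving stack <87,44>
3. C pop() → 44, leaving stack <87>
4. D push(21), leaving stack <87,21>
5. E push(77), leaving stack <87,21,77>
6. G push(68), leaving stack <87,21,77,68>
7. F pop() → 68, leaving stack <87,21,77>
8. H push(1), leaving stack <87,21,77,1>
9. I push(80), leaving stack <87,21,77,1,80>
10. J push(72), leaving stack <87,21,77,1,80,72>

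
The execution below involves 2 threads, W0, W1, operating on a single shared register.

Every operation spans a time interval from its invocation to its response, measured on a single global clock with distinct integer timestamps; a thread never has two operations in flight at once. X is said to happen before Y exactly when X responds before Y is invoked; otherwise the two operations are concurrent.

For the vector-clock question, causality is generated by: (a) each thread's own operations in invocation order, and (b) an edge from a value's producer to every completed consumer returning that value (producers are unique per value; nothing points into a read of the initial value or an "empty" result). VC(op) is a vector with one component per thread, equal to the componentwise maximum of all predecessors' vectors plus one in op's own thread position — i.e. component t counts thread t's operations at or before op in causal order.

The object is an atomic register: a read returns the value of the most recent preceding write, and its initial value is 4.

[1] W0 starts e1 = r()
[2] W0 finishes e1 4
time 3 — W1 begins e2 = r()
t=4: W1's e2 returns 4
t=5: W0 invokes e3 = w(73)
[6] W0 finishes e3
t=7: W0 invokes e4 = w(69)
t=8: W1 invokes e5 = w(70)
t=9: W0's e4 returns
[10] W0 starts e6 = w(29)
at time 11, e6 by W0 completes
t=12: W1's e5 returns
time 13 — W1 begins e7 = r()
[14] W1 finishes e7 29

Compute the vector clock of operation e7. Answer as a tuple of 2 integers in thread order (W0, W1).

no predecessors for e2 (invoked 3): W1 increments from zero → (0, 1)
no predecessors for e1 (invoked 1): W0 increments from zero → (1, 0)
merge at e5 (invoked 8): VC(e2)=(0, 1), own-thread bump on W1 → (0, 2)
merge at e3 (invoked 5): VC(e1)=(1, 0), own-thread bump on W0 → (2, 0)
merge at e4 (invoked 7): VC(e3)=(2, 0), own-thread bump on W0 → (3, 0)
merge at e6 (invoked 10): VC(e4)=(3, 0), own-thread bump on W0 → (4, 0)
merge at e7 (invoked 13): VC(e5)=(0, 2), VC(e6)=(4, 0), own-thread bump on W1 → (4, 3)
target: VC(e7) = (4, 3)

(4, 3)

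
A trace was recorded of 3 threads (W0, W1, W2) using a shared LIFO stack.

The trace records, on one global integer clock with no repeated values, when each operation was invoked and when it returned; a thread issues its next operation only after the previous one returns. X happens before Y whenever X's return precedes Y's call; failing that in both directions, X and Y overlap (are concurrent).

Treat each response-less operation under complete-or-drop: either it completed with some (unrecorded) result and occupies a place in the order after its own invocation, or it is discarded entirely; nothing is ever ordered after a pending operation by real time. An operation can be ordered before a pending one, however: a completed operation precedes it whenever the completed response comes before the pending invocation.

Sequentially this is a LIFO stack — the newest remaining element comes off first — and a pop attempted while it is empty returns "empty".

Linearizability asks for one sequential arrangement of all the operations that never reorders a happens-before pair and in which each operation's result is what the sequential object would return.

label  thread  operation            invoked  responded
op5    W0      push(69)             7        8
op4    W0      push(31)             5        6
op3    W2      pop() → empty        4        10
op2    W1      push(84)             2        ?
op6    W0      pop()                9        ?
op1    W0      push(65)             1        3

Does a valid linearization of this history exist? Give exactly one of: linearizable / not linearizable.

not linearizable

through event 9 a valid linearization exists; event 10 (op3 responding at time 10) ends that
real-time-consistent orders of the 4 completed operations: 3 — all fail the LIFO stack replay
every completion of the 2 pending operations (op2, op6) was checked; none linearizes
for example op1, op3, op4, op5 (pending dropped) fails at step 2: op3 pop() → empty is not legal there
for example op1, op4, op3, op5 (pending dropped) fails at step 3: op3 pop() → empty is not legal there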